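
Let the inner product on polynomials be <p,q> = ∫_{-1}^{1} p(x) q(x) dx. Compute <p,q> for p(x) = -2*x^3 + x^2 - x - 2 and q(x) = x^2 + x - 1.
<p,q> = 14/15

Expand the product: p(x)·q(x) = -2*x^5 - x^4 + 2*x^3 - 4*x^2 - x + 2.
∫_{-1}^{1} of each monomial x^k gives [2/(k+1) if k even, 0 if k odd]. Integrating term-by-term (or equivalently evaluating the antiderivative F(x) = -x^6/3 - x^5/5 + x^4/2 - 4*x^3/3 - x^2/2 + 2*x at the endpoints):
  F(1) − F(−1) = 2/15 − (-4/5) = 14/15.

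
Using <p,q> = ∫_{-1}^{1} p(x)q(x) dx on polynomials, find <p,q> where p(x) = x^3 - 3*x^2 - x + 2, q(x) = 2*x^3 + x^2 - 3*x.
<p,q> = 74/105

Expand the product: p(x)·q(x) = 2*x^6 - 5*x^5 - 8*x^4 + 12*x^3 + 5*x^2 - 6*x.
∫_{-1}^{1} of each monomial x^k gives [2/(k+1) if k even, 0 if k odd]. Integrating term-by-term (or equivalently evaluating the antiderivative F(x) = 2*x^7/7 - 5*x^6/6 - 8*x^5/5 + 3*x^4 + 5*x^3/3 - 3*x^2 at the endpoints):
  F(1) − F(−1) = -101/210 − (-83/70) = 74/105.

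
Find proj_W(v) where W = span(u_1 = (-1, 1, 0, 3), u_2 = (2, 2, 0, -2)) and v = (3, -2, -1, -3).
proj_W(v) = (4/3, -7/6, 0, -23/6)

Set up U = [u_1 | ... | u_2] ∈ R^(4×2). The projector onto W = col(U) is P = U (U^T U)^(-1) U^T.
Compute U^T U =
  [11, -6]
  [-6, 12],
and U^T v = (-14, 8).
Solve U^T U · c = U^T v for the coefficients: c = (-5/4, 1/24). The projection is proj_W(v) = U c.
Check: (v - proj_W(v)) · u_1 = 0  (should be 0).
Check: (v - proj_W(v)) · u_2 = 0  (should be 0).
Result: proj_W(v) = (4/3, -7/6, 0, -23/6).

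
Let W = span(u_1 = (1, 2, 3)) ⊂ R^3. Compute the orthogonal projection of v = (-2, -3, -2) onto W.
proj_W(v) = (-1, -2, -3)

Set up U = [u_1 | ... | u_1] ∈ R^(3×1). The projector onto W = col(U) is P = U (U^T U)^(-1) U^T.
Compute U^T U =
  [14],
and U^T v = (-14).
Solve U^T U · c = U^T v for the coefficients: c = (-1). The projection is proj_W(v) = U c.
Check: (v - proj_W(v)) · u_1 = 0  (should be 0).
Result: proj_W(v) = (-1, -2, -3).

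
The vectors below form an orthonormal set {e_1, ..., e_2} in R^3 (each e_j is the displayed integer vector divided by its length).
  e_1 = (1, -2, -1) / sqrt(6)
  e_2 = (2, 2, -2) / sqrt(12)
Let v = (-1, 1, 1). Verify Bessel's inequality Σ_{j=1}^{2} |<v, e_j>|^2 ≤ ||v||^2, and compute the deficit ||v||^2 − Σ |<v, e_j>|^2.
Σ |<v, e_j>|^2 = 3; ||v||^2 = 3; deficit = 0

Write each e_j = u_j / sqrt(<u_j, u_j>) where u_j is the displayed integer vector. Then <v, e_j> = <v, u_j> / sqrt(<u_j, u_j>), so |<v, e_j>|^2 = <v, u_j>^2 / <u_j, u_j>.
Coefficients: <v, e_1> = -4/sqrt(6), <v, e_2> = -2/sqrt(12).
Square and sum: Σ |<v, e_j>|^2 = 3.
Compute ||v||^2 = v·v = 3.
Deficit = 3 − 3 = 0 ≥ 0, confirming Bessel's inequality. (The deficit equals ||v − Σ <v,e_j> e_j||^2, the squared distance from v to span{e_j}.)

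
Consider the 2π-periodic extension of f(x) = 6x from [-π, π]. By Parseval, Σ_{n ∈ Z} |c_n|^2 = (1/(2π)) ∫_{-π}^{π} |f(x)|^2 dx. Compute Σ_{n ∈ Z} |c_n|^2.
Σ |c_n|^2 = 12π^2

Expand and integrate term by term over [-π, π]:
  ∫ (6x)^2 dx = 36·(2π^3/3); ∫ 2·6·(0)·x dx = 0 (odd integrand); ∫ 0^2 dx = 0·2π.
So (1/(2π)) ∫_{-π}^{π} (6x)^2 dx = 36π^2/3 + 0 = 12π^2.
Parseval ⇒ Σ |c_n|^2 = 12π^2.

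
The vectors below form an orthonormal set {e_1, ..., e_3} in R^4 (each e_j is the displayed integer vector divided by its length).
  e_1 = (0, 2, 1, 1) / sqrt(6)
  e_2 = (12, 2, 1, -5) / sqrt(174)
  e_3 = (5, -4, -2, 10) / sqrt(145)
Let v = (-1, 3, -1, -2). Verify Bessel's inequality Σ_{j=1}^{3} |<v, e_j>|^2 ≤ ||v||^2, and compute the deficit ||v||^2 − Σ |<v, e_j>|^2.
Σ |<v, e_j>|^2 = 10; ||v||^2 = 15; deficit = 5

Write each e_j = u_j / sqrt(<u_j, u_j>) where u_j is the displayed integer vector. Then <v, e_j> = <v, u_j> / sqrt(<u_j, u_j>), so |<v, e_j>|^2 = <v, u_j>^2 / <u_j, u_j>.
Coefficients: <v, e_1> = 3/sqrt(6), <v, e_2> = 3/sqrt(174), <v, e_3> = -35/sqrt(145).
Square and sum: Σ |<v, e_j>|^2 = 10.
Compute ||v||^2 = v·v = 15.
Deficit = 15 − 10 = 5 ≥ 0, confirming Bessel's inequality. (The deficit equals ||v − Σ <v,e_j> e_j||^2, the squared distance from v to span{e_j}.)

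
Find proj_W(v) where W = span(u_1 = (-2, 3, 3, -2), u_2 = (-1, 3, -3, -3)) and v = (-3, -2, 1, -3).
proj_W(v) = (-231/332, 351/332, 333/332, -237/332)

Set up U = [u_1 | ... | u_2] ∈ R^(4×2). The projector onto W = col(U) is P = U (U^T U)^(-1) U^T.
Compute U^T U =
  [26, 8]
  [8, 28],
and U^T v = (9, 3).
Solve U^T U · c = U^T v for the coefficients: c = (57/166, 3/332). The projection is proj_W(v) = U c.
Check: (v - proj_W(v)) · u_1 = 0  (should be 0).
Check: (v - proj_W(v)) · u_2 = 0  (should be 0).
Result: proj_W(v) = (-231/332, 351/332, 333/332, -237/332).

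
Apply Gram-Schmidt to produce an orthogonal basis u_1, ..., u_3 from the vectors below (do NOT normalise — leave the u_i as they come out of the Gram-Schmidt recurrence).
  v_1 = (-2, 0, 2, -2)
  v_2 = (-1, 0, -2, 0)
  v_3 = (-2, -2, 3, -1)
Orthogonal basis:
  u_1 = (-2, 0, 2, -2)
  u_2 = (-4/3, 0, -5/3, -1/3)
  u_3 = (-4/7, -2, 2/7, 6/7)

Apply the Gram-Schmidt recurrence
  u_1 = v_1
  u_i = v_i − Σ_{j<i} ((v_i · u_j) / (u_j · u_j)) · u_j.

Step by step this gives:
  u_1 = (-2, 0, 2, -2)
  u_2 = (-4/3, 0, -5/3, -1/3)
  u_3 = (-4/7, -2, 2/7, 6/7)

Orthogonality check:
  u_2 · u_1 = 0 (should be 0)
  u_3 · u_1 = 0 (should be 0)
  u_3 · u_2 = 0 (should be 0)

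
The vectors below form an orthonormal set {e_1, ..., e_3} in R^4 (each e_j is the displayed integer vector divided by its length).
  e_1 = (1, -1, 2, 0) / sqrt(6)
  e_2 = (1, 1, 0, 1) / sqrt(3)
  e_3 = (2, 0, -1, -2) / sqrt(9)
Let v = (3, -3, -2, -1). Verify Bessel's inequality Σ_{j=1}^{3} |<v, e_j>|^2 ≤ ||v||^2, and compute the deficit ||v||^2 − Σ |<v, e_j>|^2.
Σ |<v, e_j>|^2 = 109/9; ||v||^2 = 23; deficit = 98/9

Write each e_j = u_j / sqrt(<u_j, u_j>) where u_j is the displayed integer vector. Then <v, e_j> = <v, u_j> / sqrt(<u_j, u_j>), so |<v, e_j>|^2 = <v, u_j>^2 / <u_j, u_j>.
Coefficients: <v, e_1> = 2/sqrt(6), <v, e_2> = -1/sqrt(3), <v, e_3> = 10/sqrt(9).
Square and sum: Σ |<v, e_j>|^2 = 109/9.
Compute ||v||^2 = v·v = 23.
Deficit = 23 − 109/9 = 98/9 ≥ 0, confirming Bessel's inequality. (The deficit equals ||v − Σ <v,e_j> e_j||^2, the squared distance from v to span{e_j}.)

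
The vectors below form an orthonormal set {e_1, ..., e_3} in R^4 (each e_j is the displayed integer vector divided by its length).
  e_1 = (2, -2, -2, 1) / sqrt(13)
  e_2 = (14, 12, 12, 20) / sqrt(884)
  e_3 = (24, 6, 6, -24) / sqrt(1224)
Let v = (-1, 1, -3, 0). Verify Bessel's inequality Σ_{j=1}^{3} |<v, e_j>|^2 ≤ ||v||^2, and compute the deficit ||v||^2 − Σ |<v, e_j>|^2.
Σ |<v, e_j>|^2 = 3; ||v||^2 = 11; deficit = 8

Write each e_j = u_j / sqrt(<u_j, u_j>) where u_j is the displayed integer vector. Then <v, e_j> = <v, u_j> / sqrt(<u_j, u_j>), so |<v, e_j>|^2 = <v, u_j>^2 / <u_j, u_j>.
Coefficients: <v, e_1> = 2/sqrt(13), <v, e_2> = -38/sqrt(884), <v, e_3> = -36/sqrt(1224).
Square and sum: Σ |<v, e_j>|^2 = 3.
Compute ||v||^2 = v·v = 11.
Deficit = 11 − 3 = 8 ≥ 0, confirming Bessel's inequality. (The deficit equals ||v − Σ <v,e_j> e_j||^2, the squared distance from v to span{e_j}.)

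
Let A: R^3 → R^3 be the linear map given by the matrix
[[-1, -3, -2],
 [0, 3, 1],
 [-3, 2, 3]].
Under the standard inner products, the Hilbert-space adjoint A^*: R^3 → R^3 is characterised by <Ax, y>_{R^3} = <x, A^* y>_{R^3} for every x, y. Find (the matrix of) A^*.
A^* = A^T =
[[-1, 0, -3],
 [-3, 3, 2],
 [-2, 1, 3]]

For real matrices with standard dot products, the defining identity <Ax, y> = <x, A^* y> gives (Ax)^T y = x^T (A^*) y, i.e. x^T A^T y = x^T (A^*) y. Since this holds for all x, y, we must have A^* = A^T. Therefore
A^* =
[[-1, 0, -3],
 [-3, 3, 2],
 [-2, 1, 3]].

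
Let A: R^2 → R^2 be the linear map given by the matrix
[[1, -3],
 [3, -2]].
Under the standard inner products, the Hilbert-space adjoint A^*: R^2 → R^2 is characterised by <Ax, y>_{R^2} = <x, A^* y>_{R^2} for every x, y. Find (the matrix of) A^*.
A^* = A^T =
[[1, 3],
 [-3, -2]]

For real matrices with standard dot products, the defining identity <Ax, y> = <x, A^* y> gives (Ax)^T y = x^T (A^*) y, i.e. x^T A^T y = x^T (A^*) y. Since this holds for all x, y, we must have A^* = A^T. Therefore
A^* =
[[1, 3],
 [-3, -2]].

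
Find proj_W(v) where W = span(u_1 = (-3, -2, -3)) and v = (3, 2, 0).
proj_W(v) = (39/22, 13/11, 39/22)

Set up U = [u_1 | ... | u_1] ∈ R^(3×1). The projector onto W = col(U) is P = U (U^T U)^(-1) U^T.
Compute U^T U =
  [22],
and U^T v = (-13).
Solve U^T U · c = U^T v for the coefficients: c = (-13/22). The projection is proj_W(v) = U c.
Check: (v - proj_W(v)) · u_1 = 0  (should be 0).
Result: proj_W(v) = (39/22, 13/11, 39/22).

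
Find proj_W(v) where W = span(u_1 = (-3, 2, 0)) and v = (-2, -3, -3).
proj_W(v) = (0, 0, 0)

Set up U = [u_1 | ... | u_1] ∈ R^(3×1). The projector onto W = col(U) is P = U (U^T U)^(-1) U^T.
Compute U^T U =
  [13],
and U^T v = (0).
Solve U^T U · c = U^T v for the coefficients: c = (0). The projection is proj_W(v) = U c.
Check: (v - proj_W(v)) · u_1 = 0  (should be 0).
Result: proj_W(v) = (0, 0, 0).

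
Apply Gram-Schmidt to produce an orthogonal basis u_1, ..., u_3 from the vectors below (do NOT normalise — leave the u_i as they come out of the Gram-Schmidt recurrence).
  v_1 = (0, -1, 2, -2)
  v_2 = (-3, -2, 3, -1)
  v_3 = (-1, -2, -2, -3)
Orthogonal basis:
  u_1 = (0, -1, 2, -2)
  u_2 = (-3, -8/9, 7/9, 11/9)
  u_3 = (-119/107, -170/107, -306/107, -221/107)

Apply the Gram-Schmidt recurrence
  u_1 = v_1
  u_i = v_i − Σ_{j<i} ((v_i · u_j) / (u_j · u_j)) · u_j.

Step by step this gives:
  u_1 = (0, -1, 2, -2)
  u_2 = (-3, -8/9, 7/9, 11/9)
  u_3 = (-119/107, -170/107, -306/107, -221/107)

Orthogonality check:
  u_2 · u_1 = 0 (should be 0)
  u_3 · u_1 = 0 (should be 0)
  u_3 · u_2 = 0 (should be 0)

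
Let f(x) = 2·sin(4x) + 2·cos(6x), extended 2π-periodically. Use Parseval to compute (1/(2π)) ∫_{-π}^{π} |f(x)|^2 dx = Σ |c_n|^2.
Σ |c_n|^2 = 4

Expand |f|^2 and use orthogonality of {sin(nx), cos(mx)} on [-π, π]:
  ∫_{-π}^{π} sin(nx)^2 dx = π, ∫ cos(mx)^2 dx = π, and cross terms integrate to 0.
So ∫_{-π}^{π} f(x)^2 dx = 2^2 · π + 2^2 · π = (4 + 4)π.
Divide by 2π: (4 + 4)/2 = 4.
By Parseval, this equals Σ |c_n|^2.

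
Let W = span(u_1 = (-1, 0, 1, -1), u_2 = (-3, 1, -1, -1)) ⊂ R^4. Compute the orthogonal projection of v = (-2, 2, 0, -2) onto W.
proj_W(v) = (-8/3, 2/3, 0, -4/3)

Set up U = [u_1 | ... | u_2] ∈ R^(4×2). The projector onto W = col(U) is P = U (U^T U)^(-1) U^T.
Compute U^T U =
  [3, 3]
  [3, 12],
and U^T v = (4, 10).
Solve U^T U · c = U^T v for the coefficients: c = (2/3, 2/3). The projection is proj_W(v) = U c.
Check: (v - proj_W(v)) · u_1 = 0  (should be 0).
Check: (v - proj_W(v)) · u_2 = 0  (should be 0).
Result: proj_W(v) = (-8/3, 2/3, 0, -4/3).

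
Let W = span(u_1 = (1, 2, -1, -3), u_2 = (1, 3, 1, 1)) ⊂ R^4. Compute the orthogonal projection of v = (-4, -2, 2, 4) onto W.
proj_W(v) = (-82/57, -54/19, 86/57, 254/57)

Set up U = [u_1 | ... | u_2] ∈ R^(4×2). The projector onto W = col(U) is P = U (U^T U)^(-1) U^T.
Compute U^T U =
  [15, 3]
  [3, 12],
and U^T v = (-22, -4).
Solve U^T U · c = U^T v for the coefficients: c = (-28/19, 2/57). The projection is proj_W(v) = U c.
Check: (v - proj_W(v)) · u_1 = 0  (should be 0).
Check: (v - proj_W(v)) · u_2 = 0  (should be 0).
Result: proj_W(v) = (-82/57, -54/19, 86/57, 254/57).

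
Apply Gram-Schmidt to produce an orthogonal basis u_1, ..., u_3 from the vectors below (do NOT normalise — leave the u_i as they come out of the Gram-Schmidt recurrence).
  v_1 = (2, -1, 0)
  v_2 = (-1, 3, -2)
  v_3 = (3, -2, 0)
Orthogonal basis:
  u_1 = (2, -1, 0)
  u_2 = (1, 2, -2)
  u_3 = (-4/45, -8/45, -2/9)

Apply the Gram-Schmidt recurrence
  u_1 = v_1
  u_i = v_i − Σ_{j<i} ((v_i · u_j) / (u_j · u_j)) · u_j.

Step by step this gives:
  u_1 = (2, -1, 0)
  u_2 = (1, 2, -2)
  u_3 = (-4/45, -8/45, -2/9)

Orthogonality check:
  u_2 · u_1 = 0 (should be 0)
  u_3 · u_1 = 0 (should be 0)
  u_3 · u_2 = 0 (should be 0)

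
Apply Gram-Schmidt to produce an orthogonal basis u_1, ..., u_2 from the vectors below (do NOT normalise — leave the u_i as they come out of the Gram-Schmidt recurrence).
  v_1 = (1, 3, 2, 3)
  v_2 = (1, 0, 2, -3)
Orthogonal basis:
  u_1 = (1, 3, 2, 3)
  u_2 = (27/23, 12/23, 54/23, -57/23)

Apply the Gram-Schmidt recurrence
  u_1 = v_1
  u_i = v_i − Σ_{j<i} ((v_i · u_j) / (u_j · u_j)) · u_j.

Step by step this gives:
  u_1 = (1, 3, 2, 3)
  u_2 = (27/23, 12/23, 54/23, -57/23)

Orthogonality check:
  u_2 · u_1 = 0 (should be 0)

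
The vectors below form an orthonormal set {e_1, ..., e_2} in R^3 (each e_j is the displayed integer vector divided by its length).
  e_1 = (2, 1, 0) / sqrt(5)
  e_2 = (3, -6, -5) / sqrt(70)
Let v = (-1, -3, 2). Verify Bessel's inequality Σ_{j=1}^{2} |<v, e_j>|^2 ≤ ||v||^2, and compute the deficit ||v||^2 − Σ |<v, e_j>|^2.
Σ |<v, e_j>|^2 = 75/14; ||v||^2 = 14; deficit = 121/14

Write each e_j = u_j / sqrt(<u_j, u_j>) where u_j is the displayed integer vector. Then <v, e_j> = <v, u_j> / sqrt(<u_j, u_j>), so |<v, e_j>|^2 = <v, u_j>^2 / <u_j, u_j>.
Coefficients: <v, e_1> = -5/sqrt(5), <v, e_2> = 5/sqrt(70).
Square and sum: Σ |<v, e_j>|^2 = 75/14.
Compute ||v||^2 = v·v = 14.
Deficit = 14 − 75/14 = 121/14 ≥ 0, confirming Bessel's inequality. (The deficit equals ||v − Σ <v,e_j> e_j||^2, the squared distance from v to span{e_j}.)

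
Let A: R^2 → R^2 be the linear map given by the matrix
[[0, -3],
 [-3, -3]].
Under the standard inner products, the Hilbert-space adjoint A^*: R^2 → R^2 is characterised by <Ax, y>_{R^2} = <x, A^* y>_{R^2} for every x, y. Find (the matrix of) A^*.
A^* = A^T =
[[0, -3],
 [-3, -3]]

For real matrices with standard dot products, the defining identity <Ax, y> = <x, A^* y> gives (Ax)^T y = x^T (A^*) y, i.e. x^T A^T y = x^T (A^*) y. Since this holds for all x, y, we must have A^* = A^T. Therefore
A^* =
[[0, -3],
 [-3, -3]].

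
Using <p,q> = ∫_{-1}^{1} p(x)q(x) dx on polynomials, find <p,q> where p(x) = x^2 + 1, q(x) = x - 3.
<p,q> = -8

Expand the product: p(x)·q(x) = x^3 - 3*x^2 + x - 3.
∫_{-1}^{1} of each monomial x^k gives [2/(k+1) if k even, 0 if k odd]. Integrating term-by-term (or equivalently evaluating the antiderivative F(x) = x^4/4 - x^3 + x^2/2 - 3*x at the endpoints):
  F(1) − F(−1) = -13/4 − (19/4) = -8.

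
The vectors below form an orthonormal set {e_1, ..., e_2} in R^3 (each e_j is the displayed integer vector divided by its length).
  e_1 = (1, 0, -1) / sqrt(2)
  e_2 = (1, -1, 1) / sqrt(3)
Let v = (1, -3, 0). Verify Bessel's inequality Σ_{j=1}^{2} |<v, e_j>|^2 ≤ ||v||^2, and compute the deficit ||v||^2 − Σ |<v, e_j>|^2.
Σ |<v, e_j>|^2 = 35/6; ||v||^2 = 10; deficit = 25/6

Write each e_j = u_j / sqrt(<u_j, u_j>) where u_j is the displayed integer vector. Then <v, e_j> = <v, u_j> / sqrt(<u_j, u_j>), so |<v, e_j>|^2 = <v, u_j>^2 / <u_j, u_j>.
Coefficients: <v, e_1> = 1/sqrt(2), <v, e_2> = 4/sqrt(3).
Square and sum: Σ |<v, e_j>|^2 = 35/6.
Compute ||v||^2 = v·v = 10.
Deficit = 10 − 35/6 = 25/6 ≥ 0, confirming Bessel's inequality. (The deficit equals ||v − Σ <v,e_j> e_j||^2, the squared distance from v to span{e_j}.)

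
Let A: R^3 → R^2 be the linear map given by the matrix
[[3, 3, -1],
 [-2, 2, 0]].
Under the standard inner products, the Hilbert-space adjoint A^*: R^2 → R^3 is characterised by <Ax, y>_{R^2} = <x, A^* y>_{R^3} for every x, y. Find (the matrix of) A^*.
A^* = A^T =
[[3, -2],
 [3, 2],
 [-1, 0]]

For real matrices with standard dot products, the defining identity <Ax, y> = <x, A^* y> gives (Ax)^T y = x^T (A^*) y, i.e. x^T A^T y = x^T (A^*) y. Since this holds for all x, y, we must have A^* = A^T. Therefore
A^* =
[[3, -2],
 [3, 2],
 [-1, 0]].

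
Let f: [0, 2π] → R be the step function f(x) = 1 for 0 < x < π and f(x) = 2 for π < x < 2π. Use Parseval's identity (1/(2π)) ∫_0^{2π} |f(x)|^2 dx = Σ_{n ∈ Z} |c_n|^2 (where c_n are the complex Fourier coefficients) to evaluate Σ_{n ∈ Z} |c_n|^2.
Σ |c_n|^2 = 5/2

Parseval equates the L^2 energy of f (normalised by 1/(2π)) with the ℓ^2 sum of its Fourier coefficients: (1/(2π)) ∫_0^{2π} |f|^2 = Σ |c_n|^2.
Compute the left side: (1/(2π)) [∫_0^π 1^2 dx + ∫_π^{2π} 2^2 dx] = (1/(2π)) · (1π + 4π) = (1 + 4)/2 = 5/2.
So Σ_{n ∈ Z} |c_n|^2 = 5/2.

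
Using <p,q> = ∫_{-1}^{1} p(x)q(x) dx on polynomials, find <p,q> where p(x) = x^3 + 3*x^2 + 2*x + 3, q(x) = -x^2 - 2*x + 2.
<p,q> = 28/3

Expand the product: p(x)·q(x) = -x^5 - 5*x^4 - 6*x^3 - x^2 - 2*x + 6.
∫_{-1}^{1} of each monomial x^k gives [2/(k+1) if k even, 0 if k odd]. Integrating term-by-term (or equivalently evaluating the antiderivative F(x) = -x^6/6 - x^5 - 3*x^4/2 - x^3/3 - x^2 + 6*x at the endpoints):
  F(1) − F(−1) = 2 − (-22/3) = 28/3.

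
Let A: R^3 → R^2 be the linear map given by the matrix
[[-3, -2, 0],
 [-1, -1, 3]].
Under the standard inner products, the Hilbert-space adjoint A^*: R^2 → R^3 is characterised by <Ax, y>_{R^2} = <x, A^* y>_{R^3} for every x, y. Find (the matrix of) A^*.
A^* = A^T =
[[-3, -1],
 [-2, -1],
 [0, 3]]

For real matrices with standard dot products, the defining identity <Ax, y> = <x, A^* y> gives (Ax)^T y = x^T (A^*) y, i.e. x^T A^T y = x^T (A^*) y. Since this holds for all x, y, we must have A^* = A^T. Therefore
A^* =
[[-3, -1],
 [-2, -1],
 [0, 3]].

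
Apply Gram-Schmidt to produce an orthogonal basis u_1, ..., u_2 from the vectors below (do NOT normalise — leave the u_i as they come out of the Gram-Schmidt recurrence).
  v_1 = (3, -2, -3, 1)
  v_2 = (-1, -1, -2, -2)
Orthogonal basis:
  u_1 = (3, -2, -3, 1)
  u_2 = (-32/23, -17/23, -37/23, -49/23)

Apply the Gram-Schmidt recurrence
  u_1 = v_1
  u_i = v_i − Σ_{j<i} ((v_i · u_j) / (u_j · u_j)) · u_j.

Step by step this gives:
  u_1 = (3, -2, -3, 1)
  u_2 = (-32/23, -17/23, -37/23, -49/23)

Orthogonality check:
  u_2 · u_1 = 0 (should be 0)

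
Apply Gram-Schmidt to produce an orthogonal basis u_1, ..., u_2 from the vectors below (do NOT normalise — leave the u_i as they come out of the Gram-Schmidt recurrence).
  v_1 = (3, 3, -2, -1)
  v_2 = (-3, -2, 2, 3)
Orthogonal basis:
  u_1 = (3, 3, -2, -1)
  u_2 = (-3/23, 20/23, 2/23, 47/23)

Apply the Gram-Schmidt recurrence
  u_1 = v_1
  u_i = v_i − Σ_{j<i} ((v_i · u_j) / (u_j · u_j)) · u_j.

Step by step this gives:
  u_1 = (3, 3, -2, -1)
  u_2 = (-3/23, 20/23, 2/23, 47/23)

Orthogonality check:
  u_2 · u_1 = 0 (should be 0)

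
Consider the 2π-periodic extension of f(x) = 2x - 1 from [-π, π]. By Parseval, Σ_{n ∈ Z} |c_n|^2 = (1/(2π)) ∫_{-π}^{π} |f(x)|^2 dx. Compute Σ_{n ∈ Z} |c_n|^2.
Σ |c_n|^2 = 4π^2/3 + 1

Expand and integrate term by term over [-π, π]:
  ∫ (2x)^2 dx = 4·(2π^3/3); ∫ 2·2·(-1)·x dx = 0 (odd integrand); ∫ (-1)^2 dx = 1·2π.
So (1/(2π)) ∫_{-π}^{π} (2x - 1)^2 dx = 4π^2/3 + 1 = 4π^2/3 + 1.
Parseval ⇒ Σ |c_n|^2 = 4π^2/3 + 1.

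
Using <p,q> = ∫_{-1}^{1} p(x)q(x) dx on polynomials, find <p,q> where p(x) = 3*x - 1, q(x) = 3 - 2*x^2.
<p,q> = -14/3

Expand the product: p(x)·q(x) = -6*x^3 + 2*x^2 + 9*x - 3.
∫_{-1}^{1} of each monomial x^k gives [2/(k+1) if k even, 0 if k odd]. Integrating term-by-term (or equivalently evaluating the antiderivative F(x) = -3*x^4/2 + 2*x^3/3 + 9*x^2/2 - 3*x at the endpoints):
  F(1) − F(−1) = 2/3 − (16/3) = -14/3.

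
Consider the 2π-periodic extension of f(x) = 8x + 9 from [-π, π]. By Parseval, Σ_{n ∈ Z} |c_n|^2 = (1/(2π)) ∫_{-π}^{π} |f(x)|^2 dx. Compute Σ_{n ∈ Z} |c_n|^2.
Σ |c_n|^2 = 64π^2/3 + 81

Expand and integrate term by term over [-π, π]:
  ∫ (8x)^2 dx = 64·(2π^3/3); ∫ 2·8·(9)·x dx = 0 (odd integrand); ∫ 9^2 dx = 81·2π.
So (1/(2π)) ∫_{-π}^{π} (8x + 9)^2 dx = 64π^2/3 + 81 = 64π^2/3 + 81.
Parseval ⇒ Σ |c_n|^2 = 64π^2/3 + 81.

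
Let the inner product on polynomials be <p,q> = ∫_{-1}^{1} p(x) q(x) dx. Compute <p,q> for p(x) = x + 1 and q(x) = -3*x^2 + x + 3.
<p,q> = 14/3

Expand the product: p(x)·q(x) = -3*x^3 - 2*x^2 + 4*x + 3.
∫_{-1}^{1} of each monomial x^k gives [2/(k+1) if k even, 0 if k odd]. Integrating term-by-term (or equivalently evaluating the antiderivative F(x) = -3*x^4/4 - 2*x^3/3 + 2*x^2 + 3*x at the endpoints):
  F(1) − F(−1) = 43/12 − (-13/12) = 14/3.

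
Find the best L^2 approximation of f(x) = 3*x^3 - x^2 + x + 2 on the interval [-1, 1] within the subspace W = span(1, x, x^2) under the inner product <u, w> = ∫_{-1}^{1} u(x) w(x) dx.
g(x) = -x^2 + 14*x/5 + 2

The best approximation g ∈ W is the orthogonal projection of f onto W. Writing g = a_0 + a_1 x + a_2 x^2, the coefficients solve the normal equations G · a = b where
  G_{ij} = <φ_i, φ_j> and b_i = <f, φ_i>, with φ_0 = 1, φ_1 = x, φ_2 = x^2.
G =
  [2, 0, 2/3]
  [0, 2/3, 0]
  [2/3, 0, 2/5],
b = (10/3, 28/15, 14/15).
Solving gives a_0 = 2, a_1 = 14/5, a_2 = -1, so
  g(x) = -x^2 + 14*x/5 + 2.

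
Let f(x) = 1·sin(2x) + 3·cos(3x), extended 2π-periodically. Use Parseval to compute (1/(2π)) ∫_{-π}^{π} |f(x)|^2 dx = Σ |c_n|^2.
Σ |c_n|^2 = 5

Expand |f|^2 and use orthogonality of {sin(nx), cos(mx)} on [-π, π]:
  ∫_{-π}^{π} sin(nx)^2 dx = π, ∫ cos(mx)^2 dx = π, and cross terms integrate to 0.
So ∫_{-π}^{π} f(x)^2 dx = 1^2 · π + 3^2 · π = (1 + 9)π.
Divide by 2π: (1 + 9)/2 = 5.
By Parseval, this equals Σ |c_n|^2.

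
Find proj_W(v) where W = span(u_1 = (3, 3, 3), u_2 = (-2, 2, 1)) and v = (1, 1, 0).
proj_W(v) = (11/13, 7/13, 8/13)

Set up U = [u_1 | ... | u_2] ∈ R^(3×2). The projector onto W = col(U) is P = U (U^T U)^(-1) U^T.
Compute U^T U =
  [27, 3]
  [3, 9],
and U^T v = (6, 0).
Solve U^T U · c = U^T v for the coefficients: c = (3/13, -1/13). The projection is proj_W(v) = U c.
Check: (v - proj_W(v)) · u_1 = 0  (should be 0).
Check: (v - proj_W(v)) · u_2 = 0  (should be 0).
Result: proj_W(v) = (11/13, 7/13, 8/13).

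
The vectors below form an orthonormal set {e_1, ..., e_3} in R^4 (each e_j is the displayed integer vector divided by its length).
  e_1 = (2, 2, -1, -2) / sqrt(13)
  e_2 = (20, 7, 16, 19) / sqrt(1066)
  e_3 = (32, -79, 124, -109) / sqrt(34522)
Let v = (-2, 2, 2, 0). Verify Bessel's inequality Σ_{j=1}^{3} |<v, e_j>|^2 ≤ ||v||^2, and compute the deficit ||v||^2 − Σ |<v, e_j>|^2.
Σ |<v, e_j>|^2 = 152/421; ||v||^2 = 12; deficit = 4900/421

Write each e_j = u_j / sqrt(<u_j, u_j>) where u_j is the displayed integer vector. Then <v, e_j> = <v, u_j> / sqrt(<u_j, u_j>), so |<v, e_j>|^2 = <v, u_j>^2 / <u_j, u_j>.
Coefficients: <v, e_1> = -2/sqrt(13), <v, e_2> = 6/sqrt(1066), <v, e_3> = 26/sqrt(34522).
Square and sum: Σ |<v, e_j>|^2 = 152/421.
Compute ||v||^2 = v·v = 12.
Deficit = 12 − 152/421 = 4900/421 ≥ 0, confirming Bessel's inequality. (The deficit equals ||v − Σ <v,e_j> e_j||^2, the squared distance from v to span{e_j}.)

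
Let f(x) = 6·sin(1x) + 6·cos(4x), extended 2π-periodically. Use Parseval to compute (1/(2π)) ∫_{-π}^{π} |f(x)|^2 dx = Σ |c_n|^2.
Σ |c_n|^2 = 36

Expand |f|^2 and use orthogonality of {sin(nx), cos(mx)} on [-π, π]:
  ∫_{-π}^{π} sin(nx)^2 dx = π, ∫ cos(mx)^2 dx = π, and cross terms integrate to 0.
So ∫_{-π}^{π} f(x)^2 dx = 6^2 · π + 6^2 · π = (36 + 36)π.
Divide by 2π: (36 + 36)/2 = 36.
By Parseval, this equals Σ |c_n|^2.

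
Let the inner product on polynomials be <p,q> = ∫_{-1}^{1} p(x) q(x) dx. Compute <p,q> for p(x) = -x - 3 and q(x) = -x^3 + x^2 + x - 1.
<p,q> = 56/15

Expand the product: p(x)·q(x) = x^4 + 2*x^3 - 4*x^2 - 2*x + 3.
∫_{-1}^{1} of each monomial x^k gives [2/(k+1) if k even, 0 if k odd]. Integrating term-by-term (or equivalently evaluating the antiderivative F(x) = x^5/5 + x^4/2 - 4*x^3/3 - x^2 + 3*x at the endpoints):
  F(1) − F(−1) = 41/30 − (-71/30) = 56/15.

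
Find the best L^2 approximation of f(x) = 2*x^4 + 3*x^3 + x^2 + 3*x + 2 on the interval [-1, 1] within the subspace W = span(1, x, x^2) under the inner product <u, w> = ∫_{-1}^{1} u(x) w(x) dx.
g(x) = 19*x^2/7 + 24*x/5 + 64/35

The best approximation g ∈ W is the orthogonal projection of f onto W. Writing g = a_0 + a_1 x + a_2 x^2, the coefficients solve the normal equations G · a = b where
  G_{ij} = <φ_i, φ_j> and b_i = <f, φ_i>, with φ_0 = 1, φ_1 = x, φ_2 = x^2.
G =
  [2, 0, 2/3]
  [0, 2/3, 0]
  [2/3, 0, 2/5],
b = (82/15, 16/5, 242/105).
Solving gives a_0 = 64/35, a_1 = 24/5, a_2 = 19/7, so
  g(x) = 19*x^2/7 + 24*x/5 + 64/35.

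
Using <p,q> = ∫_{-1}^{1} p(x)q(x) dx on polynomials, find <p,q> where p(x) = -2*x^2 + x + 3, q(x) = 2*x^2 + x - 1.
<p,q> = -8/5

Expand the product: p(x)·q(x) = -4*x^4 + 9*x^2 + 2*x - 3.
∫_{-1}^{1} of each monomial x^k gives [2/(k+1) if k even, 0 if k odd]. Integrating term-by-term (or equivalently evaluating the antiderivative F(x) = -4*x^5/5 + 3*x^3 + x^2 - 3*x at the endpoints):
  F(1) − F(−1) = 1/5 − (9/5) = -8/5.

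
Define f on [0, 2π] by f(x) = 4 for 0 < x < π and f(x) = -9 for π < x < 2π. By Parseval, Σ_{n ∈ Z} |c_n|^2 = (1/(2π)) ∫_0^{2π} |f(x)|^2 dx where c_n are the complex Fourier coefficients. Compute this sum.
Σ |c_n|^2 = 97/2

Parseval equates the L^2 energy of f (normalised by 1/(2π)) with the ℓ^2 sum of its Fourier coefficients: (1/(2π)) ∫_0^{2π} |f|^2 = Σ |c_n|^2.
Compute the left side: (1/(2π)) [∫_0^π 4^2 dx + ∫_π^{2π} (-9)^2 dx] = (1/(2π)) · (16π + 81π) = (16 + 81)/2 = 97/2.
So Σ_{n ∈ Z} |c_n|^2 = 97/2.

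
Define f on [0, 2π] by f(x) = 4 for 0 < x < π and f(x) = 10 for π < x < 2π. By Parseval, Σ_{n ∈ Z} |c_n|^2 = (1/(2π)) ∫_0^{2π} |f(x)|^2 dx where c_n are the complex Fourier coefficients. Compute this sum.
Σ |c_n|^2 = 58

Parseval equates the L^2 energy of f (normalised by 1/(2π)) with the ℓ^2 sum of its Fourier coefficients: (1/(2π)) ∫_0^{2π} |f|^2 = Σ |c_n|^2.
Compute the left side: (1/(2π)) [∫_0^π 4^2 dx + ∫_π^{2π} 10^2 dx] = (1/(2π)) · (16π + 100π) = (16 + 100)/2 = 58.
So Σ_{n ∈ Z} |c_n|^2 = 58.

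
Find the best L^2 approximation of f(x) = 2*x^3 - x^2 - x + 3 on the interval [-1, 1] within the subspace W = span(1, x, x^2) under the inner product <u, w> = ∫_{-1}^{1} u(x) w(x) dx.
g(x) = -x^2 + x/5 + 3

The best approximation g ∈ W is the orthogonal projection of f onto W. Writing g = a_0 + a_1 x + a_2 x^2, the coefficients solve the normal equations G · a = b where
  G_{ij} = <φ_i, φ_j> and b_i = <f, φ_i>, with φ_0 = 1, φ_1 = x, φ_2 = x^2.
G =
  [2, 0, 2/3]
  [0, 2/3, 0]
  [2/3, 0, 2/5],
b = (16/3, 2/15, 8/5).
Solving gives a_0 = 3, a_1 = 1/5, a_2 = -1, so
  g(x) = -x^2 + x/5 + 3.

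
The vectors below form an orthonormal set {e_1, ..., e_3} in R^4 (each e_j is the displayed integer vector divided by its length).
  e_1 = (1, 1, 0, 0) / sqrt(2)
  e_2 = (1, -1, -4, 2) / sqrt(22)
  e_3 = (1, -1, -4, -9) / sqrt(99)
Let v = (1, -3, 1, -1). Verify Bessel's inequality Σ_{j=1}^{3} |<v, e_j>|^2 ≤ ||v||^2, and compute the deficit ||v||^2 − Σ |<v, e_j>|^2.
Σ |<v, e_j>|^2 = 3; ||v||^2 = 12; deficit = 9

Write each e_j = u_j / sqrt(<u_j, u_j>) where u_j is the displayed integer vector. Then <v, e_j> = <v, u_j> / sqrt(<u_j, u_j>), so |<v, e_j>|^2 = <v, u_j>^2 / <u_j, u_j>.
Coefficients: <v, e_1> = -2/sqrt(2), <v, e_2> = -2/sqrt(22), <v, e_3> = 9/sqrt(99).
Square and sum: Σ |<v, e_j>|^2 = 3.
Compute ||v||^2 = v·v = 12.
Deficit = 12 − 3 = 9 ≥ 0, confirming Bessel's inequality. (The deficit equals ||v − Σ <v,e_j> e_j||^2, the squared distance from v to span{e_j}.)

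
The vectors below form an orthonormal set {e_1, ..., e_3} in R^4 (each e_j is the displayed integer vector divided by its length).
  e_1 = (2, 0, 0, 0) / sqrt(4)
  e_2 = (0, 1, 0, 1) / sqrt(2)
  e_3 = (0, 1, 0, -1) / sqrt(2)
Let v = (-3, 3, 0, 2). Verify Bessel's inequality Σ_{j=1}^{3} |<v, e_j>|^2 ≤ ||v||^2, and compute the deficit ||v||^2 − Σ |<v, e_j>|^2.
Σ |<v, e_j>|^2 = 22; ||v||^2 = 22; deficit = 0

Write each e_j = u_j / sqrt(<u_j, u_j>) where u_j is the displayed integer vector. Then <v, e_j> = <v, u_j> / sqrt(<u_j, u_j>), so |<v, e_j>|^2 = <v, u_j>^2 / <u_j, u_j>.
Coefficients: <v, e_1> = -6/sqrt(4), <v, e_2> = 5/sqrt(2), <v, e_3> = 1/sqrt(2).
Square and sum: Σ |<v, e_j>|^2 = 22.
Compute ||v||^2 = v·v = 22.
Deficit = 22 − 22 = 0 ≥ 0, confirming Bessel's inequality. (The deficit equals ||v − Σ <v,e_j> e_j||^2, the squared distance from v to span{e_j}.)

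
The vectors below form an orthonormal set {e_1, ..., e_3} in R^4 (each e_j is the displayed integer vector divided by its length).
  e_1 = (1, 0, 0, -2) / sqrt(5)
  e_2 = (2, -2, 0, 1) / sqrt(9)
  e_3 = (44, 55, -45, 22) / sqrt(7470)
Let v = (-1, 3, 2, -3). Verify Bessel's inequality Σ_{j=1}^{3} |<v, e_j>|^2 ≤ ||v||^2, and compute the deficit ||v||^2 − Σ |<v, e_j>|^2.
Σ |<v, e_j>|^2 = 3089/166; ||v||^2 = 23; deficit = 729/166

Write each e_j = u_j / sqrt(<u_j, u_j>) where u_j is the displayed integer vector. Then <v, e_j> = <v, u_j> / sqrt(<u_j, u_j>), so |<v, e_j>|^2 = <v, u_j>^2 / <u_j, u_j>.
Coefficients: <v, e_1> = 5/sqrt(5), <v, e_2> = -11/sqrt(9), <v, e_3> = -35/sqrt(7470).
Square and sum: Σ |<v, e_j>|^2 = 3089/166.
Compute ||v||^2 = v·v = 23.
Deficit = 23 − 3089/166 = 729/166 ≥ 0, confirming Bessel's inequality. (The deficit equals ||v − Σ <v,e_j> e_j||^2, the squared distance from v to span{e_j}.)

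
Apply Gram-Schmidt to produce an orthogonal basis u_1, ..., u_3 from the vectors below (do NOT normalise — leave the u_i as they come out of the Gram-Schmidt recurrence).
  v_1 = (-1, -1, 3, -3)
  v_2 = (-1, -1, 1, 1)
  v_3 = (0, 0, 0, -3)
Orthogonal basis:
  u_1 = (-1, -1, 3, -3)
  u_2 = (-9/10, -9/10, 7/10, 13/10)
  u_3 = (-9/19, -9/19, -12/19, -6/19)

Apply the Gram-Schmidt recurrence
  u_1 = v_1
  u_i = v_i − Σ_{j<i} ((v_i · u_j) / (u_j · u_j)) · u_j.

Step by step this gives:
  u_1 = (-1, -1, 3, -3)
  u_2 = (-9/10, -9/10, 7/10, 13/10)
  u_3 = (-9/19, -9/19, -12/19, -6/19)

Orthogonality check:
  u_2 · u_1 = 0 (should be 0)
  u_3 · u_1 = 0 (should be 0)
  u_3 · u_2 = 0 (should be 0)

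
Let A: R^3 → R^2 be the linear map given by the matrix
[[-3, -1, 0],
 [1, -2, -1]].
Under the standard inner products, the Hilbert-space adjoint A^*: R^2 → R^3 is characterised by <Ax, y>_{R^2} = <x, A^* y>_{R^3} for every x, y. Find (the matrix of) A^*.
A^* = A^T =
[[-3, 1],
 [-1, -2],
 [0, -1]]

For real matrices with standard dot products, the defining identity <Ax, y> = <x, A^* y> gives (Ax)^T y = x^T (A^*) y, i.e. x^T A^T y = x^T (A^*) y. Since this holds for all x, y, we must have A^* = A^T. Therefore
A^* =
[[-3, 1],
 [-1, -2],
 [0, -1]].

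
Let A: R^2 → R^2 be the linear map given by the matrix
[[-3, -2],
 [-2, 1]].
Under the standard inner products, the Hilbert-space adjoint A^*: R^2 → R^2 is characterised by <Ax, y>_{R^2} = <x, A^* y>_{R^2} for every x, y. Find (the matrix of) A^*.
A^* = A^T =
[[-3, -2],
 [-2, 1]]

For real matrices with standard dot products, the defining identity <Ax, y> = <x, A^* y> gives (Ax)^T y = x^T (A^*) y, i.e. x^T A^T y = x^T (A^*) y. Since this holds for all x, y, we must have A^* = A^T. Therefore
A^* =
[[-3, -2],
 [-2, 1]].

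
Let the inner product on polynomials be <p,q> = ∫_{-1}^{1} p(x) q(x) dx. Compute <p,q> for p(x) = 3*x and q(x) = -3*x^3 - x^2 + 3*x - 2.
<p,q> = 12/5

Expand the product: p(x)·q(x) = -9*x^4 - 3*x^3 + 9*x^2 - 6*x.
∫_{-1}^{1} of each monomial x^k gives [2/(k+1) if k even, 0 if k odd]. Integrating term-by-term (or equivalently evaluating the antiderivative F(x) = -9*x^5/5 - 3*x^4/4 + 3*x^3 - 3*x^2 at the endpoints):
  F(1) − F(−1) = -51/20 − (-99/20) = 12/5.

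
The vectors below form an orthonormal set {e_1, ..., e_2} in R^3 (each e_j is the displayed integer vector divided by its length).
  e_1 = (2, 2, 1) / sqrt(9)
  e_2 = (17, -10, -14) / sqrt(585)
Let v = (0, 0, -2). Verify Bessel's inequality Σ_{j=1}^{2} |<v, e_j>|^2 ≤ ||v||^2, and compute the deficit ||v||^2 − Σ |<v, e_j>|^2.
Σ |<v, e_j>|^2 = 116/65; ||v||^2 = 4; deficit = 144/65

Write each e_j = u_j / sqrt(<u_j, u_j>) where u_j is the displayed integer vector. Then <v, e_j> = <v, u_j> / sqrt(<u_j, u_j>), so |<v, e_j>|^2 = <v, u_j>^2 / <u_j, u_j>.
Coefficients: <v, e_1> = -2/sqrt(9), <v, e_2> = 28/sqrt(585).
Square and sum: Σ |<v, e_j>|^2 = 116/65.
Compute ||v||^2 = v·v = 4.
Deficit = 4 − 116/65 = 144/65 ≥ 0, confirming Bessel's inequality. (The deficit equals ||v − Σ <v,e_j> e_j||^2, the squared distance from v to span{e_j}.)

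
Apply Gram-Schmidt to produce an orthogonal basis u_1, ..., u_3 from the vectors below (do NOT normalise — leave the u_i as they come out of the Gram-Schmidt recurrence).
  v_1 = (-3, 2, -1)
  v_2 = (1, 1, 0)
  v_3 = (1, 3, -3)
Orthogonal basis:
  u_1 = (-3, 2, -1)
  u_2 = (11/14, 8/7, -1/14)
  u_3 = (13/27, -13/27, -65/27)

Apply the Gram-Schmidt recurrence
  u_1 = v_1
  u_i = v_i − Σ_{j<i} ((v_i · u_j) / (u_j · u_j)) · u_j.

Step by step this gives:
  u_1 = (-3, 2, -1)
  u_2 = (11/14, 8/7, -1/14)
  u_3 = (13/27, -13/27, -65/27)

Orthogonality check:
  u_2 · u_1 = 0 (should be 0)
  u_3 · u_1 = 0 (should be 0)
  u_3 · u_2 = 0 (should be 0)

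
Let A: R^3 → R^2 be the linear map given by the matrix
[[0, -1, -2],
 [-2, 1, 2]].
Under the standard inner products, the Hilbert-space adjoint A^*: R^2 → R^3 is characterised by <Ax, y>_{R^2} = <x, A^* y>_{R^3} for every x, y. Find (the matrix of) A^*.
A^* = A^T =
[[0, -2],
 [-1, 1],
 [-2, 2]]

For real matrices with standard dot products, the defining identity <Ax, y> = <x, A^* y> gives (Ax)^T y = x^T (A^*) y, i.e. x^T A^T y = x^T (A^*) y. Since this holds for all x, y, we must have A^* = A^T. Therefore
A^* =
[[0, -2],
 [-1, 1],
 [-2, 2]].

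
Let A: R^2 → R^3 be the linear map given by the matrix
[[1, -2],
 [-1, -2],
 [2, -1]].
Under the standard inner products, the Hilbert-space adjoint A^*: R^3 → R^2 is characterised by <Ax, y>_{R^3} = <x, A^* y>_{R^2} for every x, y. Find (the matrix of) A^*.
A^* = A^T =
[[1, -1, 2],
 [-2, -2, -1]]

For real matrices with standard dot products, the defining identity <Ax, y> = <x, A^* y> gives (Ax)^T y = x^T (A^*) y, i.e. x^T A^T y = x^T (A^*) y. Since this holds for all x, y, we must have A^* = A^T. Therefore
A^* =
[[1, -1, 2],
 [-2, -2, -1]].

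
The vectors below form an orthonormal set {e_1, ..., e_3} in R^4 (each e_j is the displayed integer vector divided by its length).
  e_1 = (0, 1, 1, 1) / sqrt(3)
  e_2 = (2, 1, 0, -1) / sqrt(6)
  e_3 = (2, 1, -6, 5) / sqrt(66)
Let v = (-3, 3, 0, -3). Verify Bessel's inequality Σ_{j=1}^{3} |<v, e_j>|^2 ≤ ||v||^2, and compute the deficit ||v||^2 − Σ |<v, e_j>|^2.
Σ |<v, e_j>|^2 = 54/11; ||v||^2 = 27; deficit = 243/11

Write each e_j = u_j / sqrt(<u_j, u_j>) where u_j is the displayed integer vector. Then <v, e_j> = <v, u_j> / sqrt(<u_j, u_j>), so |<v, e_j>|^2 = <v, u_j>^2 / <u_j, u_j>.
Coefficients: <v, e_1> = 0/sqrt(3), <v, e_2> = 0/sqrt(6), <v, e_3> = -18/sqrt(66).
Square and sum: Σ |<v, e_j>|^2 = 54/11.
Compute ||v||^2 = v·v = 27.
Deficit = 27 − 54/11 = 243/11 ≥ 0, confirming Bessel's inequality. (The deficit equals ||v − Σ <v,e_j> e_j||^2, the squared distance from v to span{e_j}.)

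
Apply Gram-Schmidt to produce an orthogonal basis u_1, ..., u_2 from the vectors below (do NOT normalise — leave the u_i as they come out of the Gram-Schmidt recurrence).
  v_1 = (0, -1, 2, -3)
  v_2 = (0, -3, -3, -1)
Orthogonal basis:
  u_1 = (0, -1, 2, -3)
  u_2 = (0, -3, -3, -1)

Apply the Gram-Schmidt recurrence
  u_1 = v_1
  u_i = v_i − Σ_{j<i} ((v_i · u_j) / (u_j · u_j)) · u_j.

Step by step this gives:
  u_1 = (0, -1, 2, -3)
  u_2 = (0, -3, -3, -1)

Orthogonality check:
  u_2 · u_1 = 0 (should be 0)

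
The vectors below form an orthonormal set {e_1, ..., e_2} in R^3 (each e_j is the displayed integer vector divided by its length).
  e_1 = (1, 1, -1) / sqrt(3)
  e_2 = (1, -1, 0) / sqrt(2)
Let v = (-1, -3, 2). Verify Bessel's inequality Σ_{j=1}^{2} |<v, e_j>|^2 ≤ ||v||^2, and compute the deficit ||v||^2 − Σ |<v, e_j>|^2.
Σ |<v, e_j>|^2 = 14; ||v||^2 = 14; deficit = 0

Write each e_j = u_j / sqrt(<u_j, u_j>) where u_j is the displayed integer vector. Then <v, e_j> = <v, u_j> / sqrt(<u_j, u_j>), so |<v, e_j>|^2 = <v, u_j>^2 / <u_j, u_j>.
Coefficients: <v, e_1> = -6/sqrt(3), <v, e_2> = 2/sqrt(2).
Square and sum: Σ |<v, e_j>|^2 = 14.
Compute ||v||^2 = v·v = 14.
Deficit = 14 − 14 = 0 ≥ 0, confirming Bessel's inequality. (The deficit equals ||v − Σ <v,e_j> e_j||^2, the squared distance from v to span{e_j}.)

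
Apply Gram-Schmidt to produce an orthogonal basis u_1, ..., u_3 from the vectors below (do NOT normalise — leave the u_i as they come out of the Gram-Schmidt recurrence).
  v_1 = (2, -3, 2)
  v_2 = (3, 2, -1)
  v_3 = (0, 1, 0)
Orthogonal basis:
  u_1 = (2, -3, 2)
  u_2 = (55/17, 28/17, -13/17)
  u_3 = (-4/117, 32/117, 4/9)

Apply the Gram-Schmidt recurrence
  u_1 = v_1
  u_i = v_i − Σ_{j<i} ((v_i · u_j) / (u_j · u_j)) · u_j.

Step by step this gives:
  u_1 = (2, -3, 2)
  u_2 = (55/17, 28/17, -13/17)
  u_3 = (-4/117, 32/117, 4/9)

Orthogonality check:
  u_2 · u_1 = 0 (should be 0)
  u_3 · u_1 = 0 (should be 0)
  u_3 · u_2 = 0 (should be 0)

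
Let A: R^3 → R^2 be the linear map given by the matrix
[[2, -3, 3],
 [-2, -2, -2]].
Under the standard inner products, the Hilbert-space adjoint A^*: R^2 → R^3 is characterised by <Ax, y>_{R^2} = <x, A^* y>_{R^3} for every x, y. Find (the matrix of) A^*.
A^* = A^T =
[[2, -2],
 [-3, -2],
 [3, -2]]

For real matrices with standard dot products, the defining identity <Ax, y> = <x, A^* y> gives (Ax)^T y = x^T (A^*) y, i.e. x^T A^T y = x^T (A^*) y. Since this holds for all x, y, we must have A^* = A^T. Therefore
A^* =
[[2, -2],
 [-3, -2],
 [3, -2]].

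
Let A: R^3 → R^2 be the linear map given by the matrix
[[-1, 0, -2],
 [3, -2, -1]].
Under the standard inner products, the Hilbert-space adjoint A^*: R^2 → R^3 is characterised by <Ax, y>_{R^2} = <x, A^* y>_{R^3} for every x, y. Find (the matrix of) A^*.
A^* = A^T =
[[-1, 3],
 [0, -2],
 [-2, -1]]

For real matrices with standard dot products, the defining identity <Ax, y> = <x, A^* y> gives (Ax)^T y = x^T (A^*) y, i.e. x^T A^T y = x^T (A^*) y. Since this holds for all x, y, we must have A^* = A^T. Therefore
A^* =
[[-1, 3],
 [0, -2],
 [-2, -1]].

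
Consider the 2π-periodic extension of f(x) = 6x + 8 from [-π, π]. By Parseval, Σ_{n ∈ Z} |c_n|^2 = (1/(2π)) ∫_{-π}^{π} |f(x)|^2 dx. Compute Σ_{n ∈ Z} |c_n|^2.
Σ |c_n|^2 = 12π^2 + 64

Expand and integrate term by term over [-π, π]:
  ∫ (6x)^2 dx = 36·(2π^3/3); ∫ 2·6·(8)·x dx = 0 (odd integrand); ∫ 8^2 dx = 64·2π.
So (1/(2π)) ∫_{-π}^{π} (6x + 8)^2 dx = 36π^2/3 + 64 = 12π^2 + 64.
Parseval ⇒ Σ |c_n|^2 = 12π^2 + 64.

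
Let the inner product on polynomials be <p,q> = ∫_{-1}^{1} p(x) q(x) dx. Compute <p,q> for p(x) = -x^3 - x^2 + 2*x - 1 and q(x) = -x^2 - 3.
<p,q> = 136/15

Expand the product: p(x)·q(x) = x^5 + x^4 + x^3 + 4*x^2 - 6*x + 3.
∫_{-1}^{1} of each monomial x^k gives [2/(k+1) if k even, 0 if k odd]. Integrating term-by-term (or equivalently evaluating the antiderivative F(x) = x^6/6 + x^5/5 + x^4/4 + 4*x^3/3 - 3*x^2 + 3*x at the endpoints):
  F(1) − F(−1) = 39/20 − (-427/60) = 136/15.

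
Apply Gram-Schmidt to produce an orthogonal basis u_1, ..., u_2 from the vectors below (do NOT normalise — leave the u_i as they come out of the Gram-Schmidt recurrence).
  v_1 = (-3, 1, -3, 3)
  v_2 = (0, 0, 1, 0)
Orthogonal basis:
  u_1 = (-3, 1, -3, 3)
  u_2 = (-9/28, 3/28, 19/28, 9/28)

Apply the Gram-Schmidt recurrence
  u_1 = v_1
  u_i = v_i − Σ_{j<i} ((v_i · u_j) / (u_j · u_j)) · u_j.

Step by step this gives:
  u_1 = (-3, 1, -3, 3)
  u_2 = (-9/28, 3/28, 19/28, 9/28)

Orthogonality check:
  u_2 · u_1 = 0 (should be 0)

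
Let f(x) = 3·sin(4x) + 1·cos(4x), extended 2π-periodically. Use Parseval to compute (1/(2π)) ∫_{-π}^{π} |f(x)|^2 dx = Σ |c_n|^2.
Σ |c_n|^2 = 5

Expand |f|^2 and use orthogonality of {sin(nx), cos(mx)} on [-π, π]:
  ∫_{-π}^{π} sin(nx)^2 dx = π, ∫ cos(mx)^2 dx = π, and cross terms integrate to 0.
So ∫_{-π}^{π} f(x)^2 dx = 3^2 · π + 1^2 · π = (9 + 1)π.
Divide by 2π: (9 + 1)/2 = 5.
By Parseval, this equals Σ |c_n|^2.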